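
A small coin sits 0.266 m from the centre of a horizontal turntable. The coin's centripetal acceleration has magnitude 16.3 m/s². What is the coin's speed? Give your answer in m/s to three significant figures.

2.08 m/s

a_c = v²/r ⇒ v = √(a_c · r) = √(16.3 × 0.266) = √4.336 = 2.082 m/s.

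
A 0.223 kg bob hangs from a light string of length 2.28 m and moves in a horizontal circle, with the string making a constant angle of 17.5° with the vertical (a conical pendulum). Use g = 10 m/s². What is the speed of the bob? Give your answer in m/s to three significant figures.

1.47 m/s

The radius of the circle is r = L sinθ = 2.28 × sin 17.5° = 0.6856 m.
Horizontally T sinθ = mv²/r and vertically T cosθ = mg, so tanθ = v²/(rg).
v = √(r g tanθ) = √(0.6856 × 10.0 × 0.3153) = √2.162 = 1.470 m/s.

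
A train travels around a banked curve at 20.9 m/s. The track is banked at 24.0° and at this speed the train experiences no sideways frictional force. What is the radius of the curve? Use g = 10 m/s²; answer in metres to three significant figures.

98.1 m

Frictionless banking: tanθ = v²/(rg), so r = v²/(g tanθ).
r = (20.9)²/(10.0 × tan 24.0°) = 436.8/(10.0 × 0.4452) = 436.8/4.452 = 98.11 m.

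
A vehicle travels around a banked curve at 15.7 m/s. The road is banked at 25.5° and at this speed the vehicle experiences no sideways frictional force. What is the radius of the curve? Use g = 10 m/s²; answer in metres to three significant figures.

Frictionless banking: tanθ = v²/(rg), so r = v²/(g tanθ).
r = (15.7)²/(10.0 × tan 25.5°) = 246.5/(10.0 × 0.4770) = 246.5/4.770 = 51.68 m.

51.7 m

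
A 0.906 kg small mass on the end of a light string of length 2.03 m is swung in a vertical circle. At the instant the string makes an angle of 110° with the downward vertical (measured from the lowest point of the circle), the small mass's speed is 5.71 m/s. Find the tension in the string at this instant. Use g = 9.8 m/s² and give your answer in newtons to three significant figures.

11.5 N

Take the radial direction toward the centre of the circle as positive. The component of the weight along the string toward the centre is −mg cos φ (φ measured from the bottom), so Newton's second law along the string gives T − mg cos φ = m v²/r.
cos 110° = -0.3420, so T = m(v²/r + g cos φ) = 0.906 × ((5.71)²/2.03 + 9.8 × -0.3420) = 0.906 × (16.06 + (-3.352)) = 0.906 × 12.71 = 11.51 N.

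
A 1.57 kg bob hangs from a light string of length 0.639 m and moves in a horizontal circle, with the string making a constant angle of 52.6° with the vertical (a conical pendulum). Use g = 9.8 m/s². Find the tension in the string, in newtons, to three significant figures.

Vertically the bob has no acceleration, so T cosθ = mg.
T = mg/cosθ = 1.57 × 9.8 / cos 52.6° = 15.39/0.6074 = 25.33 N.

25.3 N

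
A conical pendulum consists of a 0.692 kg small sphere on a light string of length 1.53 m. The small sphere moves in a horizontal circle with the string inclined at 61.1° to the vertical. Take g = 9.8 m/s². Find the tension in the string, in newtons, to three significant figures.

14.0 N

Vertically the bob has no acceleration, so T cosθ = mg.
T = mg/cosθ = 0.692 × 9.8 / cos 61.1° = 6.782/0.4833 = 14.03 N.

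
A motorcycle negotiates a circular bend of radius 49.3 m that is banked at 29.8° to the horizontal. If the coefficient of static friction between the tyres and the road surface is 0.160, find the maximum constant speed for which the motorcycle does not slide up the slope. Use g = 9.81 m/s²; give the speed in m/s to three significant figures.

At the maximum speed, friction acts down the slope at its limiting value f = μN. Radially (horizontal, toward centre): N sinθ + μN cosθ = mv²/r. Vertically: N cosθ − μN sinθ = mg.
Dividing: v² = r g (sinθ + μcosθ)/(cosθ − μsinθ).
sinθ + μcosθ = 0.4970 + 0.160×0.8678 = 0.6358; cosθ − μsinθ = 0.8678 − 0.160×0.4970 = 0.7882.
v² = 49.3 × 9.81 × 0.6358/0.7882 = 390.1 m²/s², so v = 19.75 m/s.

19.8 m/s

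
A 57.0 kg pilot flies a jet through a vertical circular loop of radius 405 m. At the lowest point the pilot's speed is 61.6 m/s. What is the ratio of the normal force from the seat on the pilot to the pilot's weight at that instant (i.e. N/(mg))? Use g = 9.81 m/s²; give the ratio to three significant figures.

At the bottom, N − mg = mv²/r, so N = m(v²/r + g) and N/(mg) = v²/(rg) + 1 = (61.6)²/(405 × 9.81) + 1 = 0.9551 + 1 = 1.955.

1.96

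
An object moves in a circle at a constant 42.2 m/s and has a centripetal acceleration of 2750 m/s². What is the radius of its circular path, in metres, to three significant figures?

0.648 m

a_c = v²/r ⇒ r = v²/a_c = (42.2)²/2750 = 1781/2750 = 0.6476 m.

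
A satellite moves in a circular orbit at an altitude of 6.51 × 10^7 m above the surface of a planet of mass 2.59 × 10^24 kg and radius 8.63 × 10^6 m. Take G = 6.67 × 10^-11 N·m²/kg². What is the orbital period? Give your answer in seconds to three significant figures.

303000 s

r = R + h = 8.63 × 10^6 + 6.51 × 10^7 = 7.373 × 10^7 m. Gravity provides the centripetal force: G M m / r² = m v² / r ⇒ v = √(GM/r) = 1531 m/s.
T = 2πr/v = 2π × 7.373 × 10^7 / 1531 = 302600 s.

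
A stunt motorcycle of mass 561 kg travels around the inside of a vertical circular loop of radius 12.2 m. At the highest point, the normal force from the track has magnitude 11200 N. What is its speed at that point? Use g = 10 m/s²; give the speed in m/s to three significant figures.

At the top, N + mg = mv²/r, so v = √(r(N/m + g)) = √(12.2 × (11200/561 + 10.0)) = √(12.2 × 29.96) = √365.6 = 19.12 m/s.

19.1 m/s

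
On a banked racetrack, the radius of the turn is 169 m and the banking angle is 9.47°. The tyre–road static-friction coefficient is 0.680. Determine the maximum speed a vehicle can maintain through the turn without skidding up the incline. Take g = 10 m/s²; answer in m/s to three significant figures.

40.2 m/s

At the maximum speed, friction acts down the slope at its limiting value f = μN. Radially (horizontal, toward centre): N sinθ + μN cosθ = mv²/r. Vertically: N cosθ − μN sinθ = mg.
Dividing: v² = r g (sinθ + μcosθ)/(cosθ − μsinθ).
sinθ + μcosθ = 0.1645 + 0.680×0.9864 = 0.8353; cosθ − μsinθ = 0.9864 − 0.680×0.1645 = 0.8745.
v² = 169 × 10.0 × 0.8353/0.8745 = 1614 m²/s², so v = 40.18 m/s.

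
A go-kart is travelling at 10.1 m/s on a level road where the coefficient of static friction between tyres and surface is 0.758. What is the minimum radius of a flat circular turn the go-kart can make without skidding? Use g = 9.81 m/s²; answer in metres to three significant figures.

At the limit, μ_s m g = m v²/r, so r_min = v²/(μ_s g) = (10.1)²/(0.758 × 9.81) = 102.0/7.436 = 13.72 m.

13.7 m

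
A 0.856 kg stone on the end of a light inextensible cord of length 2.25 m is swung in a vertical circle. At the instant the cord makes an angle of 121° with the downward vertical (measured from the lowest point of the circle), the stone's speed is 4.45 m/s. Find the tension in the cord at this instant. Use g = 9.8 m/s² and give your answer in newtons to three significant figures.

Take the radial direction toward the centre of the circle as positive. The component of the weight along the string toward the centre is −mg cos φ (φ measured from the bottom), so Newton's second law along the string gives T − mg cos φ = m v²/r.
cos 121° = -0.5150, so T = m(v²/r + g cos φ) = 0.856 × ((4.45)²/2.25 + 9.8 × -0.5150) = 0.856 × (8.801 + (-5.047)) = 0.856 × 3.754 = 3.213 N.

3.21 N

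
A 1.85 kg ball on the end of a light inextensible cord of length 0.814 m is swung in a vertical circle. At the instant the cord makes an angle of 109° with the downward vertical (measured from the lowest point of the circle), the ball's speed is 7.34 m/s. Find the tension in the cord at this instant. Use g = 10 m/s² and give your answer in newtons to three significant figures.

116 N

Take the radial direction toward the centre of the circle as positive. The component of the weight along the string toward the centre is −mg cos φ (φ measured from the bottom), so Newton's second law along the string gives T − mg cos φ = m v²/r.
cos 109° = -0.3256, so T = m(v²/r + g cos φ) = 1.85 × ((7.34)²/0.814 + 10.0 × -0.3256) = 1.85 × (66.19 + (-3.256)) = 1.85 × 62.93 = 116.4 N.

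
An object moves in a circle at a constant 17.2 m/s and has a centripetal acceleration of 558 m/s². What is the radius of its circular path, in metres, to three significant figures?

a_c = v²/r ⇒ r = v²/a_c = (17.2)²/558 = 295.8/558 = 0.5302 m.

0.530 m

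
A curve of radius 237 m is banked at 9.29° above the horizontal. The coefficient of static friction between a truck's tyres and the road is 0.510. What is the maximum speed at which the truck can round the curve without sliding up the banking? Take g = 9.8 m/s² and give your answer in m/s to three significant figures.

41.3 m/s

At the maximum speed, friction acts down the slope at its limiting value f = μN. Radially (horizontal, toward centre): N sinθ + μN cosθ = mv²/r. Vertically: N cosθ − μN sinθ = mg.
Dividing: v² = r g (sinθ + μcosθ)/(cosθ − μsinθ).
sinθ + μcosθ = 0.1614 + 0.510×0.9869 = 0.6647; cosθ − μsinθ = 0.9869 − 0.510×0.1614 = 0.9046.
v² = 237 × 9.8 × 0.6647/0.9046 = 1707 m²/s², so v = 41.31 m/s.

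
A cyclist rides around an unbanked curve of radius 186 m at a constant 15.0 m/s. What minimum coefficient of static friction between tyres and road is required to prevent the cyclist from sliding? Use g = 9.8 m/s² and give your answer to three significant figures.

0.123

Friction provides the centripetal force: μ_s m g = m v²/r, so μ_s = v²/(g r) = (15.00)²/(9.8 × 186) = 225.0/1823 = 0.1234.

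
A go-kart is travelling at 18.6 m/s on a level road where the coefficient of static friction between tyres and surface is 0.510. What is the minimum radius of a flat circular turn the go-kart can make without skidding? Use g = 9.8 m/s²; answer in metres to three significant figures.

69.2 m

At the limit, μ_s m g = m v²/r, so r_min = v²/(μ_s g) = (18.6)²/(0.510 × 9.8) = 346.0/4.998 = 69.22 m.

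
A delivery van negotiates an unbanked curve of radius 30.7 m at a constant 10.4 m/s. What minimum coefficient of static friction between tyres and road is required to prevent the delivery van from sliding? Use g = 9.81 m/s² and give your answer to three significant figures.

Friction provides the centripetal force: μ_s m g = m v²/r, so μ_s = v²/(g r) = (10.40)²/(9.81 × 30.7) = 108.2/301.2 = 0.3591.

0.359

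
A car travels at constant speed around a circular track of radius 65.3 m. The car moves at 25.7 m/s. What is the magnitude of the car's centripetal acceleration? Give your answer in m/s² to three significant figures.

a_c = v²/r = (25.70)²/65.3 = 660.5/65.3 = 10.11 m/s².

10.1 m/s²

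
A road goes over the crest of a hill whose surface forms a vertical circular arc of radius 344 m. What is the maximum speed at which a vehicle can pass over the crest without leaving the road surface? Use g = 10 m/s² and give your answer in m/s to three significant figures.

58.7 m/s

At the crest the centre of the circle is below the vehicle, so the net downward (centripetal) force is mg − N = mv²/r.
The vehicle leaves the road when N → 0, giving v_max = √(g r) = √(10.0 × 344) = 58.65 m/s.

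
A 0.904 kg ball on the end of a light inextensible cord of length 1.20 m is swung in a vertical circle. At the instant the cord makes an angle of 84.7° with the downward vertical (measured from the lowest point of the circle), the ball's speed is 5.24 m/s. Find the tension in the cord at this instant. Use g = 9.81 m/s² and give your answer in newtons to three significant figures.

Take the radial direction toward the centre of the circle as positive. The component of the weight along the string toward the centre is −mg cos φ (φ measured from the bottom), so Newton's second law along the string gives T − mg cos φ = m v²/r.
cos 84.7° = 0.09237, so T = m(v²/r + g cos φ) = 0.904 × ((5.24)²/1.20 + 9.81 × 0.09237) = 0.904 × (22.88 + (0.9062)) = 0.904 × 23.79 = 21.50 N.

21.5 N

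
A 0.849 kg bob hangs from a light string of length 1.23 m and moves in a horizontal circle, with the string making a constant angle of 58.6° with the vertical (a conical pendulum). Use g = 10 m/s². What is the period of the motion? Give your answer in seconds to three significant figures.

r = L sinθ = 1.050 m. From T sinθ = mω²r and T cosθ = mg: tanθ = ω²r/g, so ω² = g tanθ / r = g/(L cosθ).
ω = √(g/(L cosθ)) = √(10.0/(1.23 × 0.5210)) = √15.60 = 3.950 rad/s.
Period = 2π/ω = 1.591 s.

1.59 s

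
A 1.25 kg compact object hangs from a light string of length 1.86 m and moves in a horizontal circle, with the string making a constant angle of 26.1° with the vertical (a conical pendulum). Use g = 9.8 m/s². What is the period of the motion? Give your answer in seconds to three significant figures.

2.59 s

r = L sinθ = 0.8183 m. From T sinθ = mω²r and T cosθ = mg: tanθ = ω²r/g, so ω² = g tanθ / r = g/(L cosθ).
ω = √(g/(L cosθ)) = √(9.8/(1.86 × 0.8980)) = √5.867 = 2.422 rad/s.
Period = 2π/ω = 2.594 s.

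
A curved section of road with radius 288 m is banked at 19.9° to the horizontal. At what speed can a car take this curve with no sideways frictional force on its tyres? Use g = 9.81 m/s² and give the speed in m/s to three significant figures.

32.0 m/s

On a frictionless banked curve, N sinθ = mv²/r and N cosθ = mg, so tanθ = v²/(rg).
v = √(r g tanθ) = √(288 × 9.81 × tan 19.9°) = √(288 × 9.81 × 0.3620) = √1023 = 31.98 m/s.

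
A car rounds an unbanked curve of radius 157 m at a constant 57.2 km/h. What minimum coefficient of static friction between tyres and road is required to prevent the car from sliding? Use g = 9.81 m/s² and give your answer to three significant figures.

0.164

v = 57.2/3.6 = 15.89 m/s.
Friction provides the centripetal force: μ_s m g = m v²/r, so μ_s = v²/(g r) = (15.89)²/(9.81 × 157) = 252.5/1540 = 0.1639.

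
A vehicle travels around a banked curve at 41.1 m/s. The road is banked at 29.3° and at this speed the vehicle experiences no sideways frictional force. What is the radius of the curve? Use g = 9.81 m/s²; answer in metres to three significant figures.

307 m

Frictionless banking: tanθ = v²/(rg), so r = v²/(g tanθ).
r = (41.1)²/(9.81 × tan 29.3°) = 1689/(9.81 × 0.5612) = 1689/5.505 = 306.8 m.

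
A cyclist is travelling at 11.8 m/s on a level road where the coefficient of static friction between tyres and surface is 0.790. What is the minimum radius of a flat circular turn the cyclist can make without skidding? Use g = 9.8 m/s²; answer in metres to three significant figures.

18.0 m

At the limit, μ_s m g = m v²/r, so r_min = v²/(μ_s g) = (11.8)²/(0.790 × 9.8) = 139.2/7.742 = 17.99 m.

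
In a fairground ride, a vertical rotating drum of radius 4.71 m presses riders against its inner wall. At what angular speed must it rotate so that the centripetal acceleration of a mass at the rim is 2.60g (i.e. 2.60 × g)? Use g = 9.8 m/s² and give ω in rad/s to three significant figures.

Centripetal acceleration a_c = ω²r. Setting ω²r = 2.60g:
ω = √(2.60g / r) = √(2.60 × 9.8 / 4.71) = √5.410 = 2.326 rad/s.

2.33 rad/s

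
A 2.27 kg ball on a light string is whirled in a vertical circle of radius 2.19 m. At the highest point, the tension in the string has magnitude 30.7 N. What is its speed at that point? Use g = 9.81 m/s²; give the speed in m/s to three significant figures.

At the top, T + mg = mv²/r, so v = √(r(T/m + g)) = √(2.19 × (30.7/2.27 + 9.81)) = √(2.19 × 23.33) = √51.10 = 7.149 m/s.

7.15 m/s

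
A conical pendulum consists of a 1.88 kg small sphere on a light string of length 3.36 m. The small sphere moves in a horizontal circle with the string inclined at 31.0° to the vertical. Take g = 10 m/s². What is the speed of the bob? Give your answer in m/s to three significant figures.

The radius of the circle is r = L sinθ = 3.36 × sin 31.0° = 1.731 m.
Horizontally T sinθ = mv²/r and vertically T cosθ = mg, so tanθ = v²/(rg).
v = √(r g tanθ) = √(1.731 × 10.0 × 0.6009) = √10.40 = 3.225 m/s.

3.22 m/s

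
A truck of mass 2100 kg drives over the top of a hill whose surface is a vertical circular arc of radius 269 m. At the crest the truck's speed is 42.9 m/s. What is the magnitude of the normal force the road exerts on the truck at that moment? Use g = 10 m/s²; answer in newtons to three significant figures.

6630 N

At the crest the centripetal acceleration points downward (toward the centre of the arc), so mg − N = mv²/r.
N = m(g − v²/r) = 2100 × (10.0 − (42.9)²/269) = 2100 × (10.0 − 6.842) = 2100 × 3.158 = 6632 N.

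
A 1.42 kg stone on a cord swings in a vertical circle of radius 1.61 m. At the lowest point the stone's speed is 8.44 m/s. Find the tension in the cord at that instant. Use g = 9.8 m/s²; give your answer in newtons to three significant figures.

At the lowest point, T points up (toward the centre) and the weight mg points down (away from the centre), so the net inward force is T − mg = mv²/r.
T = m(v²/r + g) = 1.42 × ((8.44)²/1.61 + 9.8) = 1.42 × (44.24 + 9.8) = 1.42 × 54.04 = 76.74 N.

76.7 N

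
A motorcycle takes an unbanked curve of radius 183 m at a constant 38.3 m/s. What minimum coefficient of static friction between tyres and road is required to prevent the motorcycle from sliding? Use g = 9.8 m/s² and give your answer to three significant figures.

0.818

Friction provides the centripetal force: μ_s m g = m v²/r, so μ_s = v²/(g r) = (38.30)²/(9.8 × 183) = 1467/1793 = 0.8179.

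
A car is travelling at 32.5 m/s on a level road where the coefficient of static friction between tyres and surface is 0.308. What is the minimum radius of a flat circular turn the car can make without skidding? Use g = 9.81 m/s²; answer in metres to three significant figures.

At the limit, μ_s m g = m v²/r, so r_min = v²/(μ_s g) = (32.5)²/(0.308 × 9.81) = 1056/3.021 = 349.6 m.

350 m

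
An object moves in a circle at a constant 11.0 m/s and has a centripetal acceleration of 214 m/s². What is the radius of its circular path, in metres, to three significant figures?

0.565 m

a_c = v²/r ⇒ r = v²/a_c = (11.0)²/214 = 121.0/214 = 0.5654 m.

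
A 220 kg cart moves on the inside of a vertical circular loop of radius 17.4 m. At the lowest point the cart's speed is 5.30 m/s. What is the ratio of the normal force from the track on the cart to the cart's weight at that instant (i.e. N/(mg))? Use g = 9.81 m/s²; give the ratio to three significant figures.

1.16

At the bottom, N − mg = mv²/r, so N = m(v²/r + g) and N/(mg) = v²/(rg) + 1 = (5.30)²/(17.4 × 9.81) + 1 = 0.1646 + 1 = 1.165.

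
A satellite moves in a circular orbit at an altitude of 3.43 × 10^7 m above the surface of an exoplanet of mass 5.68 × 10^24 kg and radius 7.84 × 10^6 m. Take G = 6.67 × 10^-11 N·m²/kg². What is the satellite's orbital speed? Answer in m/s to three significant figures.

3000 m/s

Orbital radius r = R + h = 7.84 × 10^6 + 3.43 × 10^7 = 4.214 × 10^7 m.
Gravity supplies the centripetal force: G M m / r² = m v² / r, so v = √(GM/r).
v = √(6.67 × 10^-11 × 5.68 × 10^24 / 4.214 × 10^7) = √(8.990 × 10^6) = 2998 m/s.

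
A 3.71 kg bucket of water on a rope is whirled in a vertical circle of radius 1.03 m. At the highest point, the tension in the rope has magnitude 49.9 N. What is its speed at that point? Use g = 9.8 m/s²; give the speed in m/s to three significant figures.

4.89 m/s

At the top, T + mg = mv²/r, so v = √(r(T/m + g)) = √(1.03 × (49.9/3.71 + 9.8)) = √(1.03 × 23.25) = √23.95 = 4.894 m/s.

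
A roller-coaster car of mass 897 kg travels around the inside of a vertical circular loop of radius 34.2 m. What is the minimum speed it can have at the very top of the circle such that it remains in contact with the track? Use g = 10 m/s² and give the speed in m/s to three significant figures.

18.5 m/s

At the top, both weight mg and N point toward the centre: N + mg = mv²/r.
At minimum speed N → 0, so mg = mv_min²/r ⇒ v_min = √(g r) = √(10.0 × 34.2) = 18.49 m/s.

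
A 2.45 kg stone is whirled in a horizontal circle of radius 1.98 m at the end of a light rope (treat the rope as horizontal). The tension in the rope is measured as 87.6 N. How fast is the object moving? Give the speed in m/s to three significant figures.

T = m v²/r ⇒ v = √(T r / m) = √(87.6 × 1.98 / 2.45) = √70.80 = 8.414 m/s.

8.41 m/s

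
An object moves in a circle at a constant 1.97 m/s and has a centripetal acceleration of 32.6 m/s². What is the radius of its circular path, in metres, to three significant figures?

0.119 m

a_c = v²/r ⇒ r = v²/a_c = (1.97)²/32.6 = 3.881/32.6 = 0.1190 m.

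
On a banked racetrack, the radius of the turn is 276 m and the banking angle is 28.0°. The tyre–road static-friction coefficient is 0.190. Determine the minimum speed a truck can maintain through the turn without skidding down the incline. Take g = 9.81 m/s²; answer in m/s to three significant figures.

At the minimum speed, friction acts up the slope at its limiting value f = μN. Radially (horizontal, toward centre): N sinθ − μN cosθ = mv²/r. Vertically: N cosθ + μN sinθ = mg.
Dividing: v² = r g (sinθ − μcosθ)/(cosθ + μsinθ).
sinθ − μcosθ = 0.4695 − 0.190×0.8829 = 0.3017; cosθ + μsinθ = 0.8829 + 0.190×0.4695 = 0.9721.
v² = 276 × 9.81 × 0.3017/0.9721 = 840.3 m²/s², so v = 28.99 m/s.

29.0 m/s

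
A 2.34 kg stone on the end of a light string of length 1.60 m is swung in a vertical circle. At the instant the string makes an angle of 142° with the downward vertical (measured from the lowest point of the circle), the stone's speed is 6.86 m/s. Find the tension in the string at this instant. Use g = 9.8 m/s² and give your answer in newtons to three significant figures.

Take the radial direction toward the centre of the circle as positive. The component of the weight along the string toward the centre is −mg cos φ (φ measured from the bottom), so Newton's second law along the string gives T − mg cos φ = m v²/r.
cos 142° = -0.7880, so T = m(v²/r + g cos φ) = 2.34 × ((6.86)²/1.60 + 9.8 × -0.7880) = 2.34 × (29.41 + (-7.723)) = 2.34 × 21.69 = 50.75 N.

50.8 N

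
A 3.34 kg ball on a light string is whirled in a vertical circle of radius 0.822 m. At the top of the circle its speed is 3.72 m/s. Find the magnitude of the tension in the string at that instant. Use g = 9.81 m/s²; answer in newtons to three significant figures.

23.5 N

At the top, both T and the weight mg point inward (toward the centre), so T + mg = mv²/r.
T = m(v²/r − g) = 3.34 × ((3.72)²/0.822 − 9.81) = 3.34 × (16.84 − 9.81) = 3.34 × 7.025 = 23.46 N.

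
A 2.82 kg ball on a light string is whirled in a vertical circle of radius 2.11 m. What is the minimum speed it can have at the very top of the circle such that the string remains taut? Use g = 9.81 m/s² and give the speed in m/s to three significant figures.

At the top, both weight mg and T point toward the centre: T + mg = mv²/r.
At minimum speed T → 0, so mg = mv_min²/r ⇒ v_min = √(g r) = √(9.81 × 2.11) = 4.550 m/s.

4.55 m/s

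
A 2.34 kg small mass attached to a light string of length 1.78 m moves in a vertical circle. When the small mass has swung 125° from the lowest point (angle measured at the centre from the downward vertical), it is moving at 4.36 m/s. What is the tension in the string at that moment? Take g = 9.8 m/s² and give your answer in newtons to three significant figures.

Take the radial direction toward the centre of the circle as positive. The component of the weight along the string toward the centre is −mg cos φ (φ measured from the bottom), so Newton's second law along the string gives T − mg cos φ = m v²/r.
cos 125° = -0.5736, so T = m(v²/r + g cos φ) = 2.34 × ((4.36)²/1.78 + 9.8 × -0.5736) = 2.34 × (10.68 + (-5.621)) = 2.34 × 5.059 = 11.84 N.

11.8 N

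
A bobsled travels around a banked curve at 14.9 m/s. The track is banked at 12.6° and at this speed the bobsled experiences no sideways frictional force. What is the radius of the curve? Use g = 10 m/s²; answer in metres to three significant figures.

99.3 m

Frictionless banking: tanθ = v²/(rg), so r = v²/(g tanθ).
r = (14.9)²/(10.0 × tan 12.6°) = 222.0/(10.0 × 0.2235) = 222.0/2.235 = 99.32 m.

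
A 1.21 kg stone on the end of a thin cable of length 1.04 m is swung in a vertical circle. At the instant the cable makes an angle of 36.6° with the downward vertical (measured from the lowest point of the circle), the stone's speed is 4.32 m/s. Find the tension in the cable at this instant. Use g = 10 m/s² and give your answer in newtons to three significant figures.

31.4 N

Take the radial direction toward the centre of the circle as positive. The component of the weight along the string toward the centre is −mg cos φ (φ measured from the bottom), so Newton's second law along the string gives T − mg cos φ = m v²/r.
cos 36.6° = 0.8028, so T = m(v²/r + g cos φ) = 1.21 × ((4.32)²/1.04 + 10.0 × 0.8028) = 1.21 × (17.94 + (8.028)) = 1.21 × 25.97 = 31.43 N.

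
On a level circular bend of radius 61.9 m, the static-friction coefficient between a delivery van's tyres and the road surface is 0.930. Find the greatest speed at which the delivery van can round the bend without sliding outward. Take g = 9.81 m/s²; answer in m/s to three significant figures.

The only inward force on a level bend is static friction, so at the limit f_s = μ_s N = μ_s m g = m v²/r.
Mass cancels: v_max = √(μ_s g r) = √(0.930 × 9.81 × 61.9) = √564.7 = 23.76 m/s.

23.8 m/s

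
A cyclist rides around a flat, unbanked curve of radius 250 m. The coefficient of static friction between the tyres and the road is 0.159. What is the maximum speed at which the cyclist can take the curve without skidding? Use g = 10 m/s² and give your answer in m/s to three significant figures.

The only inward force on a level bend is static friction, so at the limit f_s = μ_s N = μ_s m g = m v²/r.
Mass cancels: v_max = √(μ_s g r) = √(0.159 × 10.0 × 250) = √397.5 = 19.94 m/s.

19.9 m/s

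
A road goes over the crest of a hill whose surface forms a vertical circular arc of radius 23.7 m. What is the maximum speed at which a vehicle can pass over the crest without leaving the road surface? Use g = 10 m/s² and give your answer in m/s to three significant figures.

15.4 m/s

At the crest the centre of the circle is below the vehicle, so the net downward (centripetal) force is mg − N = mv²/r.
The vehicle leaves the road when N → 0, giving v_max = √(g r) = √(10.0 × 23.7) = 15.39 m/s.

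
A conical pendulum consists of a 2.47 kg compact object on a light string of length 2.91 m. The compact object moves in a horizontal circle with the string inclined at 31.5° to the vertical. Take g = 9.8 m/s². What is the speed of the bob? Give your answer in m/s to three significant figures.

The radius of the circle is r = L sinθ = 2.91 × sin 31.5° = 1.520 m.
Horizontally T sinθ = mv²/r and vertically T cosθ = mg, so tanθ = v²/(rg).
v = √(r g tanθ) = √(1.520 × 9.8 × 0.6128) = √9.131 = 3.022 m/s.

3.02 m/s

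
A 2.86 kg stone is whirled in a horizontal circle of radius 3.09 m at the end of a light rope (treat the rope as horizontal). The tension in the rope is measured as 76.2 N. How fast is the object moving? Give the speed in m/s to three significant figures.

9.07 m/s

T = m v²/r ⇒ v = √(T r / m) = √(76.2 × 3.09 / 2.86) = √82.33 = 9.073 m/s.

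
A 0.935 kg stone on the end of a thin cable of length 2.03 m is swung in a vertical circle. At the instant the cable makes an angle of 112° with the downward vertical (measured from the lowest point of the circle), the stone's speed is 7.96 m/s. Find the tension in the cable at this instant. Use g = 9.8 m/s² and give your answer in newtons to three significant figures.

Take the radial direction toward the centre of the circle as positive. The component of the weight along the string toward the centre is −mg cos φ (φ measured from the bottom), so Newton's second law along the string gives T − mg cos φ = m v²/r.
cos 112° = -0.3746, so T = m(v²/r + g cos φ) = 0.935 × ((7.96)²/2.03 + 9.8 × -0.3746) = 0.935 × (31.21 + (-3.671)) = 0.935 × 27.54 = 25.75 N.

25.8 N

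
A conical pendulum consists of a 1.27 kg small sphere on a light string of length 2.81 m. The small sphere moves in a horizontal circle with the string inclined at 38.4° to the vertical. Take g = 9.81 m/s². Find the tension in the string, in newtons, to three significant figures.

15.9 N

Vertically the bob has no acceleration, so T cosθ = mg.
T = mg/cosθ = 1.27 × 9.81 / cos 38.4° = 12.46/0.7837 = 15.90 N.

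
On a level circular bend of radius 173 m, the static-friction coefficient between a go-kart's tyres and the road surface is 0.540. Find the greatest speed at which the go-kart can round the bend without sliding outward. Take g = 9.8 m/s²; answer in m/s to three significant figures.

On a flat curve, static friction is the only horizontal force, so it must supply the full centripetal force: μ_s m g = m v²/r.
Mass cancels: v_max = √(μ_s g r) = √(0.540 × 9.8 × 173) = √915.5 = 30.26 m/s.

30.3 m/s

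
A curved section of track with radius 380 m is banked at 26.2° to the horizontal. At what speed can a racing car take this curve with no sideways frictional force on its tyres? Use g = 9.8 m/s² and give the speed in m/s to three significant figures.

42.8 m/s

On a frictionless banked curve, N sinθ = mv²/r and N cosθ = mg, so tanθ = v²/(rg).
v = √(r g tanθ) = √(380 × 9.8 × tan 26.2°) = √(380 × 9.8 × 0.4921) = √1832 = 42.81 m/s.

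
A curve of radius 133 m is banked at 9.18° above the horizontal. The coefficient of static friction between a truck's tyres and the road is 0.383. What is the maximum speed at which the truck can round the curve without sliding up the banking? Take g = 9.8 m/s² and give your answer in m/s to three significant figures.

At the maximum speed, friction acts down the slope at its limiting value f = μN. Radially (horizontal, toward centre): N sinθ + μN cosθ = mv²/r. Vertically: N cosθ − μN sinθ = mg.
Dividing: v² = r g (sinθ + μcosθ)/(cosθ − μsinθ).
sinθ + μcosθ = 0.1595 + 0.383×0.9872 = 0.5376; cosθ − μsinθ = 0.9872 − 0.383×0.1595 = 0.9261.
v² = 133 × 9.8 × 0.5376/0.9261 = 756.7 m²/s², so v = 27.51 m/s.

27.5 m/s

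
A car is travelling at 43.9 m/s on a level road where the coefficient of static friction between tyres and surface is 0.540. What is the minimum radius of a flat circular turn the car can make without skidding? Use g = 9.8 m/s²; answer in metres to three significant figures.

364 m

At the limit, μ_s m g = m v²/r, so r_min = v²/(μ_s g) = (43.9)²/(0.540 × 9.8) = 1927/5.292 = 364.2 m.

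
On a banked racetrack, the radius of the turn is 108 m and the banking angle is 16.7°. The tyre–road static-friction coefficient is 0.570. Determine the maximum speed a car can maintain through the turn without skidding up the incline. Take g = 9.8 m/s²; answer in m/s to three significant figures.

33.3 m/s

At the maximum speed, friction acts down the slope at its limiting value f = μN. Radially (horizontal, toward centre): N sinθ + μN cosθ = mv²/r. Vertically: N cosθ − μN sinθ = mg.
Dividing: v² = r g (sinθ + μcosθ)/(cosθ − μsinθ).
sinθ + μcosθ = 0.2874 + 0.570×0.9578 = 0.8333; cosθ − μsinθ = 0.9578 − 0.570×0.2874 = 0.7940.
v² = 108 × 9.8 × 0.8333/0.7940 = 1111 m²/s², so v = 33.33 m/s.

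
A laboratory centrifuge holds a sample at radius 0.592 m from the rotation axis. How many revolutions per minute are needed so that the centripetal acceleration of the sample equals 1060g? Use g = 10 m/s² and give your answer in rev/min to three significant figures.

1280 rev/min

Require ω²r = 1060g, so ω = √(1060 × 10.0/0.592) = 133.8 rad/s.
In rev/min: ω × 60/(2π) = 133.8 × 60/(2π) = 1278 rev/min.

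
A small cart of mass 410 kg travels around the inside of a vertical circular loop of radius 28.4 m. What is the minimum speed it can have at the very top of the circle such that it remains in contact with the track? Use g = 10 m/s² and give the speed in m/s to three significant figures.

At the top, both weight mg and N point toward the centre: N + mg = mv²/r.
At minimum speed N → 0, so mg = mv_min²/r ⇒ v_min = √(g r) = √(10.0 × 28.4) = 16.85 m/s.

16.9 m/s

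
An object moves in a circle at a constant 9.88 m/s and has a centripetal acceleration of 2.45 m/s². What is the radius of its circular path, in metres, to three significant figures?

a_c = v²/r ⇒ r = v²/a_c = (9.88)²/2.45 = 97.61/2.45 = 39.84 m.

39.8 m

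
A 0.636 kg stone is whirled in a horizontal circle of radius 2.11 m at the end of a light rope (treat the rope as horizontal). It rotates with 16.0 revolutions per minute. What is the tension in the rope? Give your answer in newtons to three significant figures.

3.77 N

ω = 16.0 rev/min × 2π/60 = 1.676 rad/s, so v = ωr = 1.676 × 2.11 = 3.535 m/s.
The tension is the only horizontal force, so it supplies the full centripetal force: T = m v²/r = 0.636 × (3.535)²/2.11 = 0.636 × 12.50/2.11 = 3.767 N.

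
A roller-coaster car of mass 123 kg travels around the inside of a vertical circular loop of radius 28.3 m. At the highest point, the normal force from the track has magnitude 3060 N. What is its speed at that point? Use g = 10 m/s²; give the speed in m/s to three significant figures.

At the top, N + mg = mv²/r, so v = √(r(N/m + g)) = √(28.3 × (3060/123 + 10.0)) = √(28.3 × 34.88) = √987.0 = 31.42 m/s.

31.4 m/s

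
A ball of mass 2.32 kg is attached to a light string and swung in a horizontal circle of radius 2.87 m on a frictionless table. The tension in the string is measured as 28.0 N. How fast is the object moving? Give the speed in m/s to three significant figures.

T = m v²/r ⇒ v = √(T r / m) = √(28.0 × 2.87 / 2.32) = √34.64 = 5.885 m/s.

5.89 m/s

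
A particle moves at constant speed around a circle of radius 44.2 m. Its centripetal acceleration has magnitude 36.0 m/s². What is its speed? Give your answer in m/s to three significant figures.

a_c = v²/r ⇒ v = √(a_c · r) = √(36.0 × 44.2) = √1591 = 39.89 m/s.

39.9 m/s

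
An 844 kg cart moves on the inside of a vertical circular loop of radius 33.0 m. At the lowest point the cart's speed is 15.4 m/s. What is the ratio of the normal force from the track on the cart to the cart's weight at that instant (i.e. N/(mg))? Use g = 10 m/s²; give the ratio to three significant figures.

1.72

At the bottom, N − mg = mv²/r, so N = m(v²/r + g) and N/(mg) = v²/(rg) + 1 = (15.4)²/(33.0 × 10.0) + 1 = 0.7187 + 1 = 1.719.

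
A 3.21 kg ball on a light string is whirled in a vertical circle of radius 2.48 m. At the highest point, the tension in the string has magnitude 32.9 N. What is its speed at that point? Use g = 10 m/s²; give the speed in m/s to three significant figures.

7.09 m/s

At the top, T + mg = mv²/r, so v = √(r(T/m + g)) = √(2.48 × (32.9/3.21 + 10.0)) = √(2.48 × 20.25) = √50.22 = 7.086 m/s.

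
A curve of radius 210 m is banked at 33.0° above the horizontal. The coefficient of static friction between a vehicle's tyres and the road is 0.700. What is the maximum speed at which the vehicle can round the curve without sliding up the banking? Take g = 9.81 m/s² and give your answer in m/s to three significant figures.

71.4 m/s

At the maximum speed, friction acts down the slope at its limiting value f = μN. Radially (horizontal, toward centre): N sinθ + μN cosθ = mv²/r. Vertically: N cosθ − μN sinθ = mg.
Dividing: v² = r g (sinθ + μcosθ)/(cosθ − μsinθ).
sinθ + μcosθ = 0.5446 + 0.700×0.8387 = 1.132; cosθ − μsinθ = 0.8387 − 0.700×0.5446 = 0.4574.
v² = 210 × 9.81 × 1.132/0.4574 = 5097 m²/s², so v = 71.39 m/s.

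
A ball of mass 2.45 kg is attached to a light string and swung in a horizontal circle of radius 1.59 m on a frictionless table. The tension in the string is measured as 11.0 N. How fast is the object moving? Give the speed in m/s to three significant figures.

2.67 m/s

T = m v²/r ⇒ v = √(T r / m) = √(11.0 × 1.59 / 2.45) = √7.139 = 2.672 m/s.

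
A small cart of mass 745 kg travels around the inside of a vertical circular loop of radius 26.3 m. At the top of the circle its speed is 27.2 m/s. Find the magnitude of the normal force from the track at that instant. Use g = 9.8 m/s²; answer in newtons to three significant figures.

13700 N

At the top, both N and the weight mg point inward (toward the centre), so N + mg = mv²/r.
N = m(v²/r − g) = 745 × ((27.2)²/26.3 − 9.8) = 745 × (28.13 − 9.8) = 745 × 18.33 = 13660 N.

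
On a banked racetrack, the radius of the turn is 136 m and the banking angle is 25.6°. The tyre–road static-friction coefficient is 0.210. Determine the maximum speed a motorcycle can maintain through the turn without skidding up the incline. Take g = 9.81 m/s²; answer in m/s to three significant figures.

At the maximum speed, friction acts down the slope at its limiting value f = μN. Radially (horizontal, toward centre): N sinθ + μN cosθ = mv²/r. Vertically: N cosθ − μN sinθ = mg.
Dividing: v² = r g (sinθ + μcosθ)/(cosθ − μsinθ).
sinθ + μcosθ = 0.4321 + 0.210×0.9018 = 0.6215; cosθ − μsinθ = 0.9018 − 0.210×0.4321 = 0.8111.
v² = 136 × 9.81 × 0.6215/0.8111 = 1022 m²/s², so v = 31.97 m/s.

32.0 m/s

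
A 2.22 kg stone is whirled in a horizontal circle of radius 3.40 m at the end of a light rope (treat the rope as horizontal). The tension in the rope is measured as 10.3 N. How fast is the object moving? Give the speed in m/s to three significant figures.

3.97 m/s

T = m v²/r ⇒ v = √(T r / m) = √(10.3 × 3.40 / 2.22) = √15.77 = 3.972 m/s.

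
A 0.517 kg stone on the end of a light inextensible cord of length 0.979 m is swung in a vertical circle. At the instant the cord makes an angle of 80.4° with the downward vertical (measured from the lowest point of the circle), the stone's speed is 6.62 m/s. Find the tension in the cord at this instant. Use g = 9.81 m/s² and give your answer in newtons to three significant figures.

Take the radial direction toward the centre of the circle as positive. The component of the weight along the string toward the centre is −mg cos φ (φ measured from the bottom), so Newton's second law along the string gives T − mg cos φ = m v²/r.
cos 80.4° = 0.1668, so T = m(v²/r + g cos φ) = 0.517 × ((6.62)²/0.979 + 9.81 × 0.1668) = 0.517 × (44.76 + (1.636)) = 0.517 × 46.40 = 23.99 N.

24.0 N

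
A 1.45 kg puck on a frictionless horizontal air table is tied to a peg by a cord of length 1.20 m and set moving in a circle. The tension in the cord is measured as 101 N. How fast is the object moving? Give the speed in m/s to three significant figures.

T = m v²/r ⇒ v = √(T r / m) = √(101 × 1.20 / 1.45) = √83.59 = 9.143 m/s.

9.14 m/s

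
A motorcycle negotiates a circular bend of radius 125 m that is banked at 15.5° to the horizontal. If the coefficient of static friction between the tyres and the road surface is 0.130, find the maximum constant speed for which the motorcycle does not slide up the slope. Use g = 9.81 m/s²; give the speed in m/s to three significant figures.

At the maximum speed, friction acts down the slope at its limiting value f = μN. Radially (horizontal, toward centre): N sinθ + μN cosθ = mv²/r. Vertically: N cosθ − μN sinθ = mg.
Dividing: v² = r g (sinθ + μcosθ)/(cosθ − μsinθ).
sinθ + μcosθ = 0.2672 + 0.130×0.9636 = 0.3925; cosθ − μsinθ = 0.9636 − 0.130×0.2672 = 0.9289.
v² = 125 × 9.81 × 0.3925/0.9289 = 518.2 m²/s², so v = 22.76 m/s.

22.8 m/s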